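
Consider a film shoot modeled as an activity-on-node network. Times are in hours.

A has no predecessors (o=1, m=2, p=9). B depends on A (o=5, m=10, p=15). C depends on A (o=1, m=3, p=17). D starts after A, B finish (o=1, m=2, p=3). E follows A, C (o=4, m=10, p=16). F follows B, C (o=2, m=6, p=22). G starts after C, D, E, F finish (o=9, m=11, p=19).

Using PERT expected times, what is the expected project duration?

te_A = (1 + 4·2 + 9)/6 = 18/6 = 3
te_B = (5 + 4·10 + 15)/6 = 60/6 = 10
te_C = (1 + 4·3 + 17)/6 = 30/6 = 5
te_D = (1 + 4·2 + 3)/6 = 12/6 = 2
te_E = (4 + 4·10 + 16)/6 = 60/6 = 10
te_F = (2 + 4·6 + 22)/6 = 48/6 = 8
te_G = (9 + 4·11 + 19)/6 = 72/6 = 12

Forward pass:
ES_A = 0; EF_A = 3
ES_B = 3; EF_B = 3+10 = 13
ES_C = 3; EF_C = 3+5 = 8
ES_D = max(EF_A=3, EF_B=13) = 13; EF_D = 13+2 = 15
ES_E = max(EF_A=3, EF_C=8) = 8; EF_E = 8+10 = 18
ES_F = max(EF_B=13, EF_C=8) = 13; EF_F = 13+8 = 21
ES_G = max(EF_C=8, EF_D=15, EF_E=18, EF_F=21) = 21; EF_G = 21+12 = 33
Expected project duration μ = 33 hours. Critical path: A → B → F → G.

33 hours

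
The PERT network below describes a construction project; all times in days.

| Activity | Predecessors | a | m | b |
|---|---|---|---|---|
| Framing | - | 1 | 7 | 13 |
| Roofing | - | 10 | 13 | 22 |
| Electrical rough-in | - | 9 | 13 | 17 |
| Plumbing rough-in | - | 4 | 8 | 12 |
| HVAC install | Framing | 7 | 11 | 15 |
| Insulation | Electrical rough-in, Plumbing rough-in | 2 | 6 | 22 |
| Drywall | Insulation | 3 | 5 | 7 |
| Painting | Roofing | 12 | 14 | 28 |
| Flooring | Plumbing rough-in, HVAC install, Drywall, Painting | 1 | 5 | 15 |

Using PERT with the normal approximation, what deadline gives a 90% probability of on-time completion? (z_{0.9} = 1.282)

41.2 days

te_Framing = (1 + 4·7 + 13)/6 = 42/6 = 7; σ²_Framing = ((13−1)/6)² = 4.000
te_Roofing = (10 + 4·13 + 22)/6 = 84/6 = 14; σ²_Roofing = ((22−10)/6)² = 4.000
te_Electrical rough-in = (9 + 4·13 + 17)/6 = 78/6 = 13; σ²_Electrical rough-in = ((17−9)/6)² = 1.778
te_Plumbing rough-in = (4 + 4·8 + 12)/6 = 48/6 = 8; σ²_Plumbing rough-in = ((12−4)/6)² = 1.778
te_HVAC install = (7 + 4·11 + 15)/6 = 66/6 = 11; σ²_HVAC install = ((15−7)/6)² = 1.778
te_Insulation = (2 + 4·6 + 22)/6 = 48/6 = 8; σ²_Insulation = ((22−2)/6)² = 11.111
te_Drywall = (3 + 4·5 + 7)/6 = 30/6 = 5; σ²_Drywall = ((7−3)/6)² = 0.444
te_Painting = (12 + 4·14 + 28)/6 = 96/6 = 16; σ²_Painting = ((28−12)/6)² = 7.111
te_Flooring = (1 + 4·5 + 15)/6 = 36/6 = 6; σ²_Flooring = ((15−1)/6)² = 5.444

Forward pass:
ES_Framing = 0; EF_Framing = 7
ES_Roofing = 0; EF_Roofing = 14
ES_Electrical rough-in = 0; EF_Electrical rough-in = 13
ES_Plumbing rough-in = 0; EF_Plumbing rough-in = 8
ES_HVAC install = 7; EF_HVAC install = 7+11 = 18
ES_Insulation = max(EF_Electrical rough-in=13, EF_Plumbing rough-in=8) = 13; EF_Insulation = 13+8 = 21
ES_Drywall = 21; EF_Drywall = 21+5 = 26
ES_Painting = 14; EF_Painting = 14+16 = 30
ES_Flooring = max(EF_Plumbing rough-in=8, EF_HVAC install=18, EF_Drywall=26, EF_Painting=30) = 30; EF_Flooring = 30+6 = 36
Expected project duration μ = 36 days. Critical path: Roofing → Painting → Flooring.

Variance along critical path = 4.000 + 7.111 + 5.444 = 16.556; σ = 4.069 days.
D = μ + z·σ = 36 + 1.282·4.069 = 41.2 days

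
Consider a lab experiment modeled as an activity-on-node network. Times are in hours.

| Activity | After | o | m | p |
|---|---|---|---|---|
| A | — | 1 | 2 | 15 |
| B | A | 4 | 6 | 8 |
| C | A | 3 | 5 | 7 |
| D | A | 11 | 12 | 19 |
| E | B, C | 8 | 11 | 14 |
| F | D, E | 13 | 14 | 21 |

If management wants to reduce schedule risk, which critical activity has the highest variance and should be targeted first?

A

te_A = (1 + 4·2 + 15)/6 = 24/6 = 4; σ²_A = ((15−1)/6)² = 5.444
te_B = (4 + 4·6 + 8)/6 = 36/6 = 6; σ²_B = ((8−4)/6)² = 0.444
te_C = (3 + 4·5 + 7)/6 = 30/6 = 5; σ²_C = ((7−3)/6)² = 0.444
te_D = (11 + 4·12 + 19)/6 = 78/6 = 13; σ²_D = ((19−11)/6)² = 1.778
te_E = (8 + 4·11 + 14)/6 = 66/6 = 11; σ²_E = ((14−8)/6)² = 1.000
te_F = (13 + 4·14 + 21)/6 = 90/6 = 15; σ²_F = ((21−13)/6)² = 1.778

Forward pass:
ES_A = 0; EF_A = 4
ES_B = 4; EF_B = 4+6 = 10
ES_C = 4; EF_C = 4+5 = 9
ES_D = 4; EF_D = 4+13 = 17
ES_E = max(EF_B=10, EF_C=9) = 10; EF_E = 10+11 = 21
ES_F = max(EF_D=17, EF_E=21) = 21; EF_F = 21+15 = 36
Expected project duration μ = 36 hours. Critical path: A → B → E → F.

Variances on critical path: σ²_A=5.444, σ²_B=0.444, σ²_E=1.000, σ²_F=1.778.
Largest is σ²_A = 5.444.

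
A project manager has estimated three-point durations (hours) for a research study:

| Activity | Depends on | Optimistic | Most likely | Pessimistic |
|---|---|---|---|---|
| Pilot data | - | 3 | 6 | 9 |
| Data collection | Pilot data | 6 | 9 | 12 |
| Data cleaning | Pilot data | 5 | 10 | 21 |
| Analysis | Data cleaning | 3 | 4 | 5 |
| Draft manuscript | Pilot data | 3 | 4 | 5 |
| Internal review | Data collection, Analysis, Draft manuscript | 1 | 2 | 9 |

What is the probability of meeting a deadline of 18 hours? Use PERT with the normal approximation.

te_Pilot data = (3 + 4·6 + 9)/6 = 36/6 = 6; σ²_Pilot data = ((9−3)/6)² = 1.000
te_Data collection = (6 + 4·9 + 12)/6 = 54/6 = 9; σ²_Data collection = ((12−6)/6)² = 1.000
te_Data cleaning = (5 + 4·10 + 21)/6 = 66/6 = 11; σ²_Data cleaning = ((21−5)/6)² = 7.111
te_Analysis = (3 + 4·4 + 5)/6 = 24/6 = 4; σ²_Analysis = ((5−3)/6)² = 0.111
te_Draft manuscript = (3 + 4·4 + 5)/6 = 24/6 = 4; σ²_Draft manuscript = ((5−3)/6)² = 0.111
te_Internal review = (1 + 4·2 + 9)/6 = 18/6 = 3; σ²_Internal review = ((9−1)/6)² = 1.778

Forward pass:
ES_Pilot data = 0; EF_Pilot data = 6
ES_Data collection = 6; EF_Data collection = 6+9 = 15
ES_Data cleaning = 6; EF_Data cleaning = 6+11 = 17
ES_Analysis = 17; EF_Analysis = 17+4 = 21
ES_Draft manuscript = 6; EF_Draft manuscript = 6+4 = 10
ES_Internal review = max(EF_Data collection=15, EF_Analysis=21, EF_Draft manuscript=10) = 21; EF_Internal review = 21+3 = 24
Expected project duration μ = 24 hours. Critical path: Pilot data → Data cleaning → Analysis → Internal review.

Variance along critical path = 1.000 + 7.111 + 0.111 + 1.778 = 10.000; σ = √10.000 = 3.162 hours.
Z = (18 − 24) / 3.162 = -1.897
P(T ≤ 18) = Φ(-1.897) ≈ 0.029

0.029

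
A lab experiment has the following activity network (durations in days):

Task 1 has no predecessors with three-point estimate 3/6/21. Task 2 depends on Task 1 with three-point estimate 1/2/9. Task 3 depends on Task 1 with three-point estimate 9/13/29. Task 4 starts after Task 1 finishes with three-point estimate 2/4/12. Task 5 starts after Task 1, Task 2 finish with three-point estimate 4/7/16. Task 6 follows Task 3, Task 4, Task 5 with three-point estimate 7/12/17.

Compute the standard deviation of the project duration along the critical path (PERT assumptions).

te_Task 1 = (3 + 4·6 + 21)/6 = 48/6 = 8; σ²_Task 1 = ((21−3)/6)² = 9.000
te_Task 2 = (1 + 4·2 + 9)/6 = 18/6 = 3; σ²_Task 2 = ((9−1)/6)² = 1.778
te_Task 3 = (9 + 4·13 + 29)/6 = 90/6 = 15; σ²_Task 3 = ((29−9)/6)² = 11.111
te_Task 4 = (2 + 4·4 + 12)/6 = 30/6 = 5; σ²_Task 4 = ((12−2)/6)² = 2.778
te_Task 5 = (4 + 4·7 + 16)/6 = 48/6 = 8; σ²_Task 5 = ((16−4)/6)² = 4.000
te_Task 6 = (7 + 4·12 + 17)/6 = 72/6 = 12; σ²_Task 6 = ((17−7)/6)² = 2.778

Forward pass:
ES_Task 1 = 0; EF_Task 1 = 8
ES_Task 2 = 8; EF_Task 2 = 8+3 = 11
ES_Task 3 = 8; EF_Task 3 = 8+15 = 23
ES_Task 4 = 8; EF_Task 4 = 8+5 = 13
ES_Task 5 = max(EF_Task 1=8, EF_Task 2=11) = 11; EF_Task 5 = 11+8 = 19
ES_Task 6 = max(EF_Task 3=23, EF_Task 4=13, EF_Task 5=19) = 23; EF_Task 6 = 23+12 = 35
Expected project duration μ = 35 days. Critical path: Task 1 → Task 3 → Task 6.

Variance along critical path = 9.000 + 11.111 + 2.778 = 22.889
σ = √22.889 = 4.784 days

4.78 days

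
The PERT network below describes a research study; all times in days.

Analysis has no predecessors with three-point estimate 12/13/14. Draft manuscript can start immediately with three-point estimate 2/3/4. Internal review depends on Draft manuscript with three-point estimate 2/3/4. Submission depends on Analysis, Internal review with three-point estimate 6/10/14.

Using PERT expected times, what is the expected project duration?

23 days

te_Analysis = (12 + 4·13 + 14)/6 = 78/6 = 13
te_Draft manuscript = (2 + 4·3 + 4)/6 = 18/6 = 3
te_Internal review = (2 + 4·3 + 4)/6 = 18/6 = 3
te_Submission = (6 + 4·10 + 14)/6 = 60/6 = 10

Forward pass:
ES_Analysis = 0; EF_Analysis = 13
ES_Draft manuscript = 0; EF_Draft manuscript = 3
ES_Internal review = 3; EF_Internal review = 3+3 = 6
ES_Submission = max(EF_Analysis=13, EF_Internal review=6) = 13; EF_Submission = 13+10 = 23
Expected project duration μ = 23 days. Critical path: Analysis → Submission.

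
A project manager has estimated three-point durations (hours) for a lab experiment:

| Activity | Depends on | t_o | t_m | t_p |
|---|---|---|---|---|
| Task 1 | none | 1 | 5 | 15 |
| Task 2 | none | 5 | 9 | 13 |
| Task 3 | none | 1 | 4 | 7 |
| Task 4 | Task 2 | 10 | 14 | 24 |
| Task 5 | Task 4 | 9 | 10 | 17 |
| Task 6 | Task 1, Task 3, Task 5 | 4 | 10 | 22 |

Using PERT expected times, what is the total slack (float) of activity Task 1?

29 hours

te_Task 1 = (1 + 4·5 + 15)/6 = 36/6 = 6
te_Task 2 = (5 + 4·9 + 13)/6 = 54/6 = 9
te_Task 3 = (1 + 4·4 + 7)/6 = 24/6 = 4
te_Task 4 = (10 + 4·14 + 24)/6 = 90/6 = 15
te_Task 5 = (9 + 4·10 + 17)/6 = 66/6 = 11
te_Task 6 = (4 + 4·10 + 22)/6 = 66/6 = 11

Forward pass:
ES_Task 1 = 0; EF_Task 1 = 6
ES_Task 2 = 0; EF_Task 2 = 9
ES_Task 3 = 0; EF_Task 3 = 4
ES_Task 4 = 9; EF_Task 4 = 9+15 = 24
ES_Task 5 = 24; EF_Task 5 = 24+11 = 35
ES_Task 6 = max(EF_Task 1=6, EF_Task 3=4, EF_Task 5=35) = 35; EF_Task 6 = 35+11 = 46
Expected project duration μ = 46 hours. Critical path: Task 2 → Task 4 → Task 5 → Task 6.

Backward pass:
LF_Task 6 = 46; LS_Task 6 = 46−11 = 35
LF_Task 5 = LS_Task 6 = 35; LS_Task 5 = 35−11 = 24
LF_Task 4 = LS_Task 5 = 24; LS_Task 4 = 24−15 = 9
LF_Task 3 = LS_Task 6 = 35; LS_Task 3 = 35−4 = 31
LF_Task 2 = LS_Task 4 = 9; LS_Task 2 = 9−9 = 0
LF_Task 1 = LS_Task 6 = 35; LS_Task 1 = 35−6 = 29
Slack_Task 1 = LS_Task 1 − ES_Task 1 = 29 − 0 = 29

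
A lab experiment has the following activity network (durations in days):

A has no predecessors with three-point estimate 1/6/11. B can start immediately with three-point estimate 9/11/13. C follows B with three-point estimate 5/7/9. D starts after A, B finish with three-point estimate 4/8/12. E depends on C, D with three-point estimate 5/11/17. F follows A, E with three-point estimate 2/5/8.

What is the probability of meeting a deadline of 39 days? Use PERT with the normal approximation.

0.932

te_A = (1 + 4·6 + 11)/6 = 36/6 = 6; σ²_A = ((11−1)/6)² = 2.778
te_B = (9 + 4·11 + 13)/6 = 66/6 = 11; σ²_B = ((13−9)/6)² = 0.444
te_C = (5 + 4·7 + 9)/6 = 42/6 = 7; σ²_C = ((9−5)/6)² = 0.444
te_D = (4 + 4·8 + 12)/6 = 48/6 = 8; σ²_D = ((12−4)/6)² = 1.778
te_E = (5 + 4·11 + 17)/6 = 66/6 = 11; σ²_E = ((17−5)/6)² = 4.000
te_F = (2 + 4·5 + 8)/6 = 30/6 = 5; σ²_F = ((8−2)/6)² = 1.000

Forward pass:
ES_A = 0; EF_A = 6
ES_B = 0; EF_B = 11
ES_C = 11; EF_C = 11+7 = 18
ES_D = max(EF_A=6, EF_B=11) = 11; EF_D = 11+8 = 19
ES_E = max(EF_C=18, EF_D=19) = 19; EF_E = 19+11 = 30
ES_F = max(EF_A=6, EF_E=30) = 30; EF_F = 30+5 = 35
Expected project duration μ = 35 days. Critical path: B → D → E → F.

Variance along critical path = 0.444 + 1.778 + 4.000 + 1.000 = 7.222; σ = √7.222 = 2.687 days.
Z = (39 − 35) / 2.687 = 1.488
P(T ≤ 39) = Φ(1.488) ≈ 0.932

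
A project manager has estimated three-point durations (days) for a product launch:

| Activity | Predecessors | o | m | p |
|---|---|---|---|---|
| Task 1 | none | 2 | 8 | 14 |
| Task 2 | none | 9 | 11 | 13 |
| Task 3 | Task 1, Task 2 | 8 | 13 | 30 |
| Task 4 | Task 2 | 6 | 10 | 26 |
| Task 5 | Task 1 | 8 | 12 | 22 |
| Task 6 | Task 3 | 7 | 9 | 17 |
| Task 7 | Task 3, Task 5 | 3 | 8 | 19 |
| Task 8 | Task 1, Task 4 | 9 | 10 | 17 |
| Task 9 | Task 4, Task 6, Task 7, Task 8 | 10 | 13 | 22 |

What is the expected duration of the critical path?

50 days

te_Task 1 = (2 + 4·8 + 14)/6 = 48/6 = 8
te_Task 2 = (9 + 4·11 + 13)/6 = 66/6 = 11
te_Task 3 = (8 + 4·13 + 30)/6 = 90/6 = 15
te_Task 4 = (6 + 4·10 + 26)/6 = 72/6 = 12
te_Task 5 = (8 + 4·12 + 22)/6 = 78/6 = 13
te_Task 6 = (7 + 4·9 + 17)/6 = 60/6 = 10
te_Task 7 = (3 + 4·8 + 19)/6 = 54/6 = 9
te_Task 8 = (9 + 4·10 + 17)/6 = 66/6 = 11
te_Task 9 = (10 + 4·13 + 22)/6 = 84/6 = 14

Forward pass:
ES_Task 1 = 0; EF_Task 1 = 8
ES_Task 2 = 0; EF_Task 2 = 11
ES_Task 3 = max(EF_Task 1=8, EF_Task 2=11) = 11; EF_Task 3 = 11+15 = 26
ES_Task 4 = 11; EF_Task 4 = 11+12 = 23
ES_Task 5 = 8; EF_Task 5 = 8+13 = 21
ES_Task 6 = 26; EF_Task 6 = 26+10 = 36
ES_Task 7 = max(EF_Task 3=26, EF_Task 5=21) = 26; EF_Task 7 = 26+9 = 35
ES_Task 8 = max(EF_Task 1=8, EF_Task 4=23) = 23; EF_Task 8 = 23+11 = 34
ES_Task 9 = max(EF_Task 4=23, EF_Task 6=36, EF_Task 7=35, EF_Task 8=34) = 36; EF_Task 9 = 36+14 = 50
Expected project duration μ = 50 days. Critical path: Task 2 → Task 3 → Task 6 → Task 9.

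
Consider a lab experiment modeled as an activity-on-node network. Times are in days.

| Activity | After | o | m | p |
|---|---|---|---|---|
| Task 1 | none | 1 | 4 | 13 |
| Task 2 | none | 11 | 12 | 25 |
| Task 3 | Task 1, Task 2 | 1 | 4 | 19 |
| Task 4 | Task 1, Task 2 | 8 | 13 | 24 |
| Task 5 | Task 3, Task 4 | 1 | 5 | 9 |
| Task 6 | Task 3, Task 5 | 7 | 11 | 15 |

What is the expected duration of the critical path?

te_Task 1 = (1 + 4·4 + 13)/6 = 30/6 = 5
te_Task 2 = (11 + 4·12 + 25)/6 = 84/6 = 14
te_Task 3 = (1 + 4·4 + 19)/6 = 36/6 = 6
te_Task 4 = (8 + 4·13 + 24)/6 = 84/6 = 14
te_Task 5 = (1 + 4·5 + 9)/6 = 30/6 = 5
te_Task 6 = (7 + 4·11 + 15)/6 = 66/6 = 11

Forward pass:
ES_Task 1 = 0; EF_Task 1 = 5
ES_Task 2 = 0; EF_Task 2 = 14
ES_Task 3 = max(EF_Task 1=5, EF_Task 2=14) = 14; EF_Task 3 = 14+6 = 20
ES_Task 4 = max(EF_Task 1=5, EF_Task 2=14) = 14; EF_Task 4 = 14+14 = 28
ES_Task 5 = max(EF_Task 3=20, EF_Task 4=28) = 28; EF_Task 5 = 28+5 = 33
ES_Task 6 = max(EF_Task 3=20, EF_Task 5=33) = 33; EF_Task 6 = 33+11 = 44
Expected project duration μ = 44 days. Critical path: Task 2 → Task 4 → Task 5 → Task 6.

44 days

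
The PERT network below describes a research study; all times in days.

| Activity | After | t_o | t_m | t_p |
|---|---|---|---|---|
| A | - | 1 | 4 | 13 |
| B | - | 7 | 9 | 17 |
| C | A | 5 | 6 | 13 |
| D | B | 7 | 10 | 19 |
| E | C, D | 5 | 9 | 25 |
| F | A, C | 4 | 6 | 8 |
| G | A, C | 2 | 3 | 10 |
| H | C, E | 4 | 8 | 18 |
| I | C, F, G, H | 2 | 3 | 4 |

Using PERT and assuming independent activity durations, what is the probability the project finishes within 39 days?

te_A = (1 + 4·4 + 13)/6 = 30/6 = 5; σ²_A = ((13−1)/6)² = 4.000
te_B = (7 + 4·9 + 17)/6 = 60/6 = 10; σ²_B = ((17−7)/6)² = 2.778
te_C = (5 + 4·6 + 13)/6 = 42/6 = 7; σ²_C = ((13−5)/6)² = 1.778
te_D = (7 + 4·10 + 19)/6 = 66/6 = 11; σ²_D = ((19−7)/6)² = 4.000
te_E = (5 + 4·9 + 25)/6 = 66/6 = 11; σ²_E = ((25−5)/6)² = 11.111
te_F = (4 + 4·6 + 8)/6 = 36/6 = 6; σ²_F = ((8−4)/6)² = 0.444
te_G = (2 + 4·3 + 10)/6 = 24/6 = 4; σ²_G = ((10−2)/6)² = 1.778
te_H = (4 + 4·8 + 18)/6 = 54/6 = 9; σ²_H = ((18−4)/6)² = 5.444
te_I = (2 + 4·3 + 4)/6 = 18/6 = 3; σ²_I = ((4−2)/6)² = 0.111

Forward pass:
ES_A = 0; EF_A = 5
ES_B = 0; EF_B = 10
ES_C = 5; EF_C = 5+7 = 12
ES_D = 10; EF_D = 10+11 = 21
ES_E = max(EF_C=12, EF_D=21) = 21; EF_E = 21+11 = 32
ES_F = max(EF_A=5, EF_C=12) = 12; EF_F = 12+6 = 18
ES_G = max(EF_A=5, EF_C=12) = 12; EF_G = 12+4 = 16
ES_H = max(EF_C=12, EF_E=32) = 32; EF_H = 32+9 = 41
ES_I = max(EF_C=12, EF_F=18, EF_G=16, EF_H=41) = 41; EF_I = 41+3 = 44
Expected project duration μ = 44 days. Critical path: B → D → E → H → I.

Variance along critical path = 2.778 + 4.000 + 11.111 + 5.444 + 0.111 = 23.444; σ = √23.444 = 4.842 days.
Z = (39 − 44) / 4.842 = -1.033
P(T ≤ 39) = Φ(-1.033) ≈ 0.151

0.151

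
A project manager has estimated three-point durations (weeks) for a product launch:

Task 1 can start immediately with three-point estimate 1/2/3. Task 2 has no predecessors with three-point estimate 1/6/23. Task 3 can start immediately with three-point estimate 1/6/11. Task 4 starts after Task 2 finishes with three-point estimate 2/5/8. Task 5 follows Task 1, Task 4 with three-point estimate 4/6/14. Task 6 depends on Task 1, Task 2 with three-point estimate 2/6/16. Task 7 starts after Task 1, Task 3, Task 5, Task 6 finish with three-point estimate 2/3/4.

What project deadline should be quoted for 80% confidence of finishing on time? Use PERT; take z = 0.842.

te_Task 1 = (1 + 4·2 + 3)/6 = 12/6 = 2; σ²_Task 1 = ((3−1)/6)² = 0.111
te_Task 2 = (1 + 4·6 + 23)/6 = 48/6 = 8; σ²_Task 2 = ((23−1)/6)² = 13.444
te_Task 3 = (1 + 4·6 + 11)/6 = 36/6 = 6; σ²_Task 3 = ((11−1)/6)² = 2.778
te_Task 4 = (2 + 4·5 + 8)/6 = 30/6 = 5; σ²_Task 4 = ((8−2)/6)² = 1.000
te_Task 5 = (4 + 4·6 + 14)/6 = 42/6 = 7; σ²_Task 5 = ((14−4)/6)² = 2.778
te_Task 6 = (2 + 4·6 + 16)/6 = 42/6 = 7; σ²_Task 6 = ((16−2)/6)² = 5.444
te_Task 7 = (2 + 4·3 + 4)/6 = 18/6 = 3; σ²_Task 7 = ((4−2)/6)² = 0.111

Forward pass:
ES_Task 1 = 0; EF_Task 1 = 2
ES_Task 2 = 0; EF_Task 2 = 8
ES_Task 3 = 0; EF_Task 3 = 6
ES_Task 4 = 8; EF_Task 4 = 8+5 = 13
ES_Task 5 = max(EF_Task 1=2, EF_Task 4=13) = 13; EF_Task 5 = 13+7 = 20
ES_Task 6 = max(EF_Task 1=2, EF_Task 2=8) = 8; EF_Task 6 = 8+7 = 15
ES_Task 7 = max(EF_Task 1=2, EF_Task 3=6, EF_Task 5=20, EF_Task 6=15) = 20; EF_Task 7 = 20+3 = 23
Expected project duration μ = 23 weeks. Critical path: Task 2 → Task 4 → Task 5 → Task 7.

Variance along critical path = 13.444 + 1.000 + 2.778 + 0.111 = 17.333; σ = 4.163 weeks.
D = μ + z·σ = 23 + 0.842·4.163 = 26.5 weeks

26.5 weeks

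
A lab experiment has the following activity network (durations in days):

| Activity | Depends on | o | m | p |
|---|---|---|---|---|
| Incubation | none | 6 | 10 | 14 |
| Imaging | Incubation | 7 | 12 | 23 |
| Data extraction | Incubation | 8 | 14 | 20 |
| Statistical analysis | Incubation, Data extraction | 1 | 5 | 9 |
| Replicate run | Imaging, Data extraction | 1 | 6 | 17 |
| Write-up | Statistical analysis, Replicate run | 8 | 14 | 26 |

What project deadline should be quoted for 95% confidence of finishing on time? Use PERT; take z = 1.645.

te_Incubation = (6 + 4·10 + 14)/6 = 60/6 = 10; σ²_Incubation = ((14−6)/6)² = 1.778
te_Imaging = (7 + 4·12 + 23)/6 = 78/6 = 13; σ²_Imaging = ((23−7)/6)² = 7.111
te_Data extraction = (8 + 4·14 + 20)/6 = 84/6 = 14; σ²_Data extraction = ((20−8)/6)² = 4.000
te_Statistical analysis = (1 + 4·5 + 9)/6 = 30/6 = 5; σ²_Statistical analysis = ((9−1)/6)² = 1.778
te_Replicate run = (1 + 4·6 + 17)/6 = 42/6 = 7; σ²_Replicate run = ((17−1)/6)² = 7.111
te_Write-up = (8 + 4·14 + 26)/6 = 90/6 = 15; σ²_Write-up = ((26−8)/6)² = 9.000

Forward pass:
ES_Incubation = 0; EF_Incubation = 10
ES_Imaging = 10; EF_Imaging = 10+13 = 23
ES_Data extraction = 10; EF_Data extraction = 10+14 = 24
ES_Statistical analysis = max(EF_Incubation=10, EF_Data extraction=24) = 24; EF_Statistical analysis = 24+5 = 29
ES_Replicate run = max(EF_Imaging=23, EF_Data extraction=24) = 24; EF_Replicate run = 24+7 = 31
ES_Write-up = max(EF_Statistical analysis=29, EF_Replicate run=31) = 31; EF_Write-up = 31+15 = 46
Expected project duration μ = 46 days. Critical path: Incubation → Data extraction → Replicate run → Write-up.

Variance along critical path = 1.778 + 4.000 + 7.111 + 9.000 = 21.889; σ = 4.679 days.
D = μ + z·σ = 46 + 1.645·4.679 = 53.7 days

53.7 days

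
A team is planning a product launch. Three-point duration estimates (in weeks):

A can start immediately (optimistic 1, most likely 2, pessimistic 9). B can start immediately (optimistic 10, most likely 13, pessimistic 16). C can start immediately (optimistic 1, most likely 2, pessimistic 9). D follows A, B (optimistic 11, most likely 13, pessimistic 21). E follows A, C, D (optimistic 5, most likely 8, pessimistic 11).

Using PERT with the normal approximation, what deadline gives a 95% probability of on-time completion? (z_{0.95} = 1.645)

te_A = (1 + 4·2 + 9)/6 = 18/6 = 3; σ²_A = ((9−1)/6)² = 1.778
te_B = (10 + 4·13 + 16)/6 = 78/6 = 13; σ²_B = ((16−10)/6)² = 1.000
te_C = (1 + 4·2 + 9)/6 = 18/6 = 3; σ²_C = ((9−1)/6)² = 1.778
te_D = (11 + 4·13 + 21)/6 = 84/6 = 14; σ²_D = ((21−11)/6)² = 2.778
te_E = (5 + 4·8 + 11)/6 = 48/6 = 8; σ²_E = ((11−5)/6)² = 1.000

Forward pass:
ES_A = 0; EF_A = 3
ES_B = 0; EF_B = 13
ES_C = 0; EF_C = 3
ES_D = max(EF_A=3, EF_B=13) = 13; EF_D = 13+14 = 27
ES_E = max(EF_A=3, EF_C=3, EF_D=27) = 27; EF_E = 27+8 = 35
Expected project duration μ = 35 weeks. Critical path: B → D → E.

Variance along critical path = 1.000 + 2.778 + 1.000 = 4.778; σ = 2.186 weeks.
D = μ + z·σ = 35 + 1.645·2.186 = 38.6 weeks

38.6 weeks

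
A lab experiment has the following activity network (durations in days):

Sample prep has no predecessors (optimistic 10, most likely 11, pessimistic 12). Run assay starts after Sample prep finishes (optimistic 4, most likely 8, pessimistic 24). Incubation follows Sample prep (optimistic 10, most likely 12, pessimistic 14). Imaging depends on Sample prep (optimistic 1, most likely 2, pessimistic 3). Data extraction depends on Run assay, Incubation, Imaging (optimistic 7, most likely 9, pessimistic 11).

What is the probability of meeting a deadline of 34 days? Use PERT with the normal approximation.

te_Sample prep = (10 + 4·11 + 12)/6 = 66/6 = 11; σ²_Sample prep = ((12−10)/6)² = 0.111
te_Run assay = (4 + 4·8 + 24)/6 = 60/6 = 10; σ²_Run assay = ((24−4)/6)² = 11.111
te_Incubation = (10 + 4·12 + 14)/6 = 72/6 = 12; σ²_Incubation = ((14−10)/6)² = 0.444
te_Imaging = (1 + 4·2 + 3)/6 = 12/6 = 2; σ²_Imaging = ((3−1)/6)² = 0.111
te_Data extraction = (7 + 4·9 + 11)/6 = 54/6 = 9; σ²_Data extraction = ((11−7)/6)² = 0.444

Forward pass:
ES_Sample prep = 0; EF_Sample prep = 11
ES_Run assay = 11; EF_Run assay = 11+10 = 21
ES_Incubation = 11; EF_Incubation = 11+12 = 23
ES_Imaging = 11; EF_Imaging = 11+2 = 13
ES_Data extraction = max(EF_Run assay=21, EF_Incubation=23, EF_Imaging=13) = 23; EF_Data extraction = 23+9 = 32
Expected project duration μ = 32 days. Critical path: Sample prep → Incubation → Data extraction.

Variance along critical path = 0.111 + 0.444 + 0.444 = 1.000; σ = √1.000 = 1.000 days.
Z = (34 − 32) / 1.000 = 2.000
P(T ≤ 34) = Φ(2.000) ≈ 0.977

0.977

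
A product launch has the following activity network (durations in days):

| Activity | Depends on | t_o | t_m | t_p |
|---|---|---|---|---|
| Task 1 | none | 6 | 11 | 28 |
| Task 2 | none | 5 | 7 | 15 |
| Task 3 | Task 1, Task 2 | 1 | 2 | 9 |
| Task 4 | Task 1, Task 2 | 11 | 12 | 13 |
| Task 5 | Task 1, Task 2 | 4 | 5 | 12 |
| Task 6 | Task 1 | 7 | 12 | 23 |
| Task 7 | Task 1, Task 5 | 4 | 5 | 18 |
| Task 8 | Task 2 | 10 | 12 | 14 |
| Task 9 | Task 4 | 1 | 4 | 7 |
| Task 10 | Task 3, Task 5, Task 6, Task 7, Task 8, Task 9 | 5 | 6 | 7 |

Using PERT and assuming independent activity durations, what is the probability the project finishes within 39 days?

te_Task 1 = (6 + 4·11 + 28)/6 = 78/6 = 13; σ²_Task 1 = ((28−6)/6)² = 13.444
te_Task 2 = (5 + 4·7 + 15)/6 = 48/6 = 8; σ²_Task 2 = ((15−5)/6)² = 2.778
te_Task 3 = (1 + 4·2 + 9)/6 = 18/6 = 3; σ²_Task 3 = ((9−1)/6)² = 1.778
te_Task 4 = (11 + 4·12 + 13)/6 = 72/6 = 12; σ²_Task 4 = ((13−11)/6)² = 0.111
te_Task 5 = (4 + 4·5 + 12)/6 = 36/6 = 6; σ²_Task 5 = ((12−4)/6)² = 1.778
te_Task 6 = (7 + 4·12 + 23)/6 = 78/6 = 13; σ²_Task 6 = ((23−7)/6)² = 7.111
te_Task 7 = (4 + 4·5 + 18)/6 = 42/6 = 7; σ²_Task 7 = ((18−4)/6)² = 5.444
te_Task 8 = (10 + 4·12 + 14)/6 = 72/6 = 12; σ²_Task 8 = ((14−10)/6)² = 0.444
te_Task 9 = (1 + 4·4 + 7)/6 = 24/6 = 4; σ²_Task 9 = ((7−1)/6)² = 1.000
te_Task 10 = (5 + 4·6 + 7)/6 = 36/6 = 6; σ²_Task 10 = ((7−5)/6)² = 0.111

Forward pass:
ES_Task 1 = 0; EF_Task 1 = 13
ES_Task 2 = 0; EF_Task 2 = 8
ES_Task 3 = max(EF_Task 1=13, EF_Task 2=8) = 13; EF_Task 3 = 13+3 = 16
ES_Task 4 = max(EF_Task 1=13, EF_Task 2=8) = 13; EF_Task 4 = 13+12 = 25
ES_Task 5 = max(EF_Task 1=13, EF_Task 2=8) = 13; EF_Task 5 = 13+6 = 19
ES_Task 6 = 13; EF_Task 6 = 13+13 = 26
ES_Task 7 = max(EF_Task 1=13, EF_Task 5=19) = 19; EF_Task 7 = 19+7 = 26
ES_Task 8 = 8; EF_Task 8 = 8+12 = 20
ES_Task 9 = 25; EF_Task 9 = 25+4 = 29
ES_Task 10 = max(EF_Task 3=16, EF_Task 5=19, EF_Task 6=26, EF_Task 7=26, EF_Task 8=20, EF_Task 9=29) = 29; EF_Task 10 = 29+6 = 35
Expected project duration μ = 35 days. Critical path: Task 1 → Task 4 → Task 9 → Task 10.

Variance along critical path = 13.444 + 0.111 + 1.000 + 0.111 = 14.667; σ = √14.667 = 3.830 days.
Z = (39 − 35) / 3.830 = 1.044
P(T ≤ 39) = Φ(1.044) ≈ 0.852

0.852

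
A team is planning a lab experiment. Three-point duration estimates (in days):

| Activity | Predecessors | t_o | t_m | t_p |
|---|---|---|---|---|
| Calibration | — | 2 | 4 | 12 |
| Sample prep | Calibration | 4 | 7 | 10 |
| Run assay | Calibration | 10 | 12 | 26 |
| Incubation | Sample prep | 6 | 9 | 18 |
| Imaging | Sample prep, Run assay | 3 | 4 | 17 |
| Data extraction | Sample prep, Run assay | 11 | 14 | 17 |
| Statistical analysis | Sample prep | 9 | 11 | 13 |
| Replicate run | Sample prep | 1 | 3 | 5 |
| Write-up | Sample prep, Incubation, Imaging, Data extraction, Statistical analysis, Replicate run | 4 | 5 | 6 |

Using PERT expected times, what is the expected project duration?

38 days

te_Calibration = (2 + 4·4 + 12)/6 = 30/6 = 5
te_Sample prep = (4 + 4·7 + 10)/6 = 42/6 = 7
te_Run assay = (10 + 4·12 + 26)/6 = 84/6 = 14
te_Incubation = (6 + 4·9 + 18)/6 = 60/6 = 10
te_Imaging = (3 + 4·4 + 17)/6 = 36/6 = 6
te_Data extraction = (11 + 4·14 + 17)/6 = 84/6 = 14
te_Statistical analysis = (9 + 4·11 + 13)/6 = 66/6 = 11
te_Replicate run = (1 + 4·3 + 5)/6 = 18/6 = 3
te_Write-up = (4 + 4·5 + 6)/6 = 30/6 = 5

Forward pass:
ES_Calibration = 0; EF_Calibration = 5
ES_Sample prep = 5; EF_Sample prep = 5+7 = 12
ES_Run assay = 5; EF_Run assay = 5+14 = 19
ES_Incubation = 12; EF_Incubation = 12+10 = 22
ES_Imaging = max(EF_Sample prep=12, EF_Run assay=19) = 19; EF_Imaging = 19+6 = 25
ES_Data extraction = max(EF_Sample prep=12, EF_Run assay=19) = 19; EF_Data extraction = 19+14 = 33
ES_Statistical analysis = 12; EF_Statistical analysis = 12+11 = 23
ES_Replicate run = 12; EF_Replicate run = 12+3 = 15
ES_Write-up = max(EF_Sample prep=12, EF_Incubation=22, EF_Imaging=25, EF_Data extraction=33, EF_Statistical analysis=23, EF_Replicate run=15) = 33; EF_Write-up = 33+5 = 38
Expected project duration μ = 38 days. Critical path: Calibration → Run assay → Data extraction → Write-up.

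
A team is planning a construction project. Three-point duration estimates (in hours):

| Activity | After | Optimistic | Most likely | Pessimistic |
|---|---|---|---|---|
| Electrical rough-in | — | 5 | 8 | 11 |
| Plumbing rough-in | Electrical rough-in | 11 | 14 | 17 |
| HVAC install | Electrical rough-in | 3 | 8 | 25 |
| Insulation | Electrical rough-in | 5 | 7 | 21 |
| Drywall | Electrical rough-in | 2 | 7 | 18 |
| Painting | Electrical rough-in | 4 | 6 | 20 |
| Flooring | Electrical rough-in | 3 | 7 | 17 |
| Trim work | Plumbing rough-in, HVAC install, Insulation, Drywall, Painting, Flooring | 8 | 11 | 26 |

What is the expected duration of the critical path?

te_Electrical rough-in = (5 + 4·8 + 11)/6 = 48/6 = 8
te_Plumbing rough-in = (11 + 4·14 + 17)/6 = 84/6 = 14
te_HVAC install = (3 + 4·8 + 25)/6 = 60/6 = 10
te_Insulation = (5 + 4·7 + 21)/6 = 54/6 = 9
te_Drywall = (2 + 4·7 + 18)/6 = 48/6 = 8
te_Painting = (4 + 4·6 + 20)/6 = 48/6 = 8
te_Flooring = (3 + 4·7 + 17)/6 = 48/6 = 8
te_Trim work = (8 + 4·11 + 26)/6 = 78/6 = 13

Forward pass:
ES_Electrical rough-in = 0; EF_Electrical rough-in = 8
ES_Plumbing rough-in = 8; EF_Plumbing rough-in = 8+14 = 22
ES_HVAC install = 8; EF_HVAC install = 8+10 = 18
ES_Insulation = 8; EF_Insulation = 8+9 = 17
ES_Drywall = 8; EF_Drywall = 8+8 = 16
ES_Painting = 8; EF_Painting = 8+8 = 16
ES_Flooring = 8; EF_Flooring = 8+8 = 16
ES_Trim work = max(EF_Plumbing rough-in=22, EF_HVAC install=18, EF_Insulation=17, EF_Drywall=16, EF_Painting=16, EF_Flooring=16) = 22; EF_Trim work = 22+13 = 35
Expected project duration μ = 35 hours. Critical path: Electrical rough-in → Plumbing rough-in → Trim work.

35 hours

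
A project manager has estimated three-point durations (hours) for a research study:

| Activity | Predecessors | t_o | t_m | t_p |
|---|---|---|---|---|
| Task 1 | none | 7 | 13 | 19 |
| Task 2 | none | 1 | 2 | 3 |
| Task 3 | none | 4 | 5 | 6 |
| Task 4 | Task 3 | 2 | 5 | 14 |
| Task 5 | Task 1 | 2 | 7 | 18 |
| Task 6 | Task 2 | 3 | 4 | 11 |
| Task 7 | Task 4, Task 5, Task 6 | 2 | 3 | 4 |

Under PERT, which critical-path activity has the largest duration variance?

Task 5

te_Task 1 = (7 + 4·13 + 19)/6 = 78/6 = 13; σ²_Task 1 = ((19−7)/6)² = 4.000
te_Task 2 = (1 + 4·2 + 3)/6 = 12/6 = 2; σ²_Task 2 = ((3−1)/6)² = 0.111
te_Task 3 = (4 + 4·5 + 6)/6 = 30/6 = 5; σ²_Task 3 = ((6−4)/6)² = 0.111
te_Task 4 = (2 + 4·5 + 14)/6 = 36/6 = 6; σ²_Task 4 = ((14−2)/6)² = 4.000
te_Task 5 = (2 + 4·7 + 18)/6 = 48/6 = 8; σ²_Task 5 = ((18−2)/6)² = 7.111
te_Task 6 = (3 + 4·4 + 11)/6 = 30/6 = 5; σ²_Task 6 = ((11−3)/6)² = 1.778
te_Task 7 = (2 + 4·3 + 4)/6 = 18/6 = 3; σ²_Task 7 = ((4−2)/6)² = 0.111

Forward pass:
ES_Task 1 = 0; EF_Task 1 = 13
ES_Task 2 = 0; EF_Task 2 = 2
ES_Task 3 = 0; EF_Task 3 = 5
ES_Task 4 = 5; EF_Task 4 = 5+6 = 11
ES_Task 5 = 13; EF_Task 5 = 13+8 = 21
ES_Task 6 = 2; EF_Task 6 = 2+5 = 7
ES_Task 7 = max(EF_Task 4=11, EF_Task 5=21, EF_Task 6=7) = 21; EF_Task 7 = 21+3 = 24
Expected project duration μ = 24 hours. Critical path: Task 1 → Task 5 → Task 7.

Variances on critical path: σ²_Task 1=4.000, σ²_Task 5=7.111, σ²_Task 7=0.111.
Largest is σ²_Task 5 = 7.111.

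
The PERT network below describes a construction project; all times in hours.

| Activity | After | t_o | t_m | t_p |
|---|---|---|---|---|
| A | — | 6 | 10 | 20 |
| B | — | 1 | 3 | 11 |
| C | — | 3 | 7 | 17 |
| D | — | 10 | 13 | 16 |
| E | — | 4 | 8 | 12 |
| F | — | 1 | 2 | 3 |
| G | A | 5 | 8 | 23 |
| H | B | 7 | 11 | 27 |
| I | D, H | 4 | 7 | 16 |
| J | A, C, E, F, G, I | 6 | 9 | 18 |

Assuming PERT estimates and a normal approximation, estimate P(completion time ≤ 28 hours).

te_A = (6 + 4·10 + 20)/6 = 66/6 = 11; σ²_A = ((20−6)/6)² = 5.444
te_B = (1 + 4·3 + 11)/6 = 24/6 = 4; σ²_B = ((11−1)/6)² = 2.778
te_C = (3 + 4·7 + 17)/6 = 48/6 = 8; σ²_C = ((17−3)/6)² = 5.444
te_D = (10 + 4·13 + 16)/6 = 78/6 = 13; σ²_D = ((16−10)/6)² = 1.000
te_E = (4 + 4·8 + 12)/6 = 48/6 = 8; σ²_E = ((12−4)/6)² = 1.778
te_F = (1 + 4·2 + 3)/6 = 12/6 = 2; σ²_F = ((3−1)/6)² = 0.111
te_G = (5 + 4·8 + 23)/6 = 60/6 = 10; σ²_G = ((23−5)/6)² = 9.000
te_H = (7 + 4·11 + 27)/6 = 78/6 = 13; σ²_H = ((27−7)/6)² = 11.111
te_I = (4 + 4·7 + 16)/6 = 48/6 = 8; σ²_I = ((16−4)/6)² = 4.000
te_J = (6 + 4·9 + 18)/6 = 60/6 = 10; σ²_J = ((18−6)/6)² = 4.000

Forward pass:
ES_A = 0; EF_A = 11
ES_B = 0; EF_B = 4
ES_C = 0; EF_C = 8
ES_D = 0; EF_D = 13
ES_E = 0; EF_E = 8
ES_F = 0; EF_F = 2
ES_G = 11; EF_G = 11+10 = 21
ES_H = 4; EF_H = 4+13 = 17
ES_I = max(EF_D=13, EF_H=17) = 17; EF_I = 17+8 = 25
ES_J = max(EF_A=11, EF_C=8, EF_E=8, EF_F=2, EF_G=21, EF_I=25) = 25; EF_J = 25+10 = 35
Expected project duration μ = 35 hours. Critical path: B → H → I → J.

Variance along critical path = 2.778 + 11.111 + 4.000 + 4.000 = 21.889; σ = √21.889 = 4.679 hours.
Z = (28 − 35) / 4.679 = -1.496
P(T ≤ 28) = Φ(-1.496) ≈ 0.067

0.067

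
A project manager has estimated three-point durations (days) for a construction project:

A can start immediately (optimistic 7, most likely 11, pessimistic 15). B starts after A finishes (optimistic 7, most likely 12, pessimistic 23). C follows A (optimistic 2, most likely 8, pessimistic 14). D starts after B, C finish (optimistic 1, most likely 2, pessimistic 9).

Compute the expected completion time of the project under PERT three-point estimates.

te_A = (7 + 4·11 + 15)/6 = 66/6 = 11
te_B = (7 + 4·12 + 23)/6 = 78/6 = 13
te_C = (2 + 4·8 + 14)/6 = 48/6 = 8
te_D = (1 + 4·2 + 9)/6 = 18/6 = 3

Forward pass:
ES_A = 0; EF_A = 11
ES_B = 11; EF_B = 11+13 = 24
ES_C = 11; EF_C = 11+8 = 19
ES_D = max(EF_B=24, EF_C=19) = 24; EF_D = 24+3 = 27
Expected project duration μ = 27 days. Critical path: A → B → D.

27 days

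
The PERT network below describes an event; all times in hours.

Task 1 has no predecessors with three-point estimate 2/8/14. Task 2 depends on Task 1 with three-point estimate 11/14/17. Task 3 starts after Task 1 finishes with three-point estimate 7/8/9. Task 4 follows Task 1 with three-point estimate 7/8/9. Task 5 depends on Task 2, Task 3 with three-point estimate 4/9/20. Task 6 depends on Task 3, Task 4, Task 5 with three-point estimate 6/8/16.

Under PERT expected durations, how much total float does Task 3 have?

te_Task 1 = (2 + 4·8 + 14)/6 = 48/6 = 8
te_Task 2 = (11 + 4·14 + 17)/6 = 84/6 = 14
te_Task 3 = (7 + 4·8 + 9)/6 = 48/6 = 8
te_Task 4 = (7 + 4·8 + 9)/6 = 48/6 = 8
te_Task 5 = (4 + 4·9 + 20)/6 = 60/6 = 10
te_Task 6 = (6 + 4·8 + 16)/6 = 54/6 = 9

Forward pass:
ES_Task 1 = 0; EF_Task 1 = 8
ES_Task 2 = 8; EF_Task 2 = 8+14 = 22
ES_Task 3 = 8; EF_Task 3 = 8+8 = 16
ES_Task 4 = 8; EF_Task 4 = 8+8 = 16
ES_Task 5 = max(EF_Task 2=22, EF_Task 3=16) = 22; EF_Task 5 = 22+10 = 32
ES_Task 6 = max(EF_Task 3=16, EF_Task 4=16, EF_Task 5=32) = 32; EF_Task 6 = 32+9 = 41
Expected project duration μ = 41 hours. Critical path: Task 1 → Task 2 → Task 5 → Task 6.

Backward pass:
LF_Task 6 = 41; LS_Task 6 = 41−9 = 32
LF_Task 5 = LS_Task 6 = 32; LS_Task 5 = 32−10 = 22
LF_Task 4 = LS_Task 6 = 32; LS_Task 4 = 32−8 = 24
LF_Task 3 = min(LS_Task 5=22, LS_Task 6=32) = 22; LS_Task 3 = 22−8 = 14
LF_Task 2 = LS_Task 5 = 22; LS_Task 2 = 22−14 = 8
LF_Task 1 = min(LS_Task 2=8, LS_Task 3=14, LS_Task 4=24) = 8; LS_Task 1 = 8−8 = 0
Slack_Task 3 = LS_Task 3 − ES_Task 3 = 14 − 8 = 6

6 hours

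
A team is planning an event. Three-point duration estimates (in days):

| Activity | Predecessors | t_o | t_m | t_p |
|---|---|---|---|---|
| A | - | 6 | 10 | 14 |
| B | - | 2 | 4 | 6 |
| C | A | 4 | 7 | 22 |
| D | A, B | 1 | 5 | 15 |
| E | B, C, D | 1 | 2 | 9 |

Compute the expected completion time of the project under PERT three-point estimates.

22 days

te_A = (6 + 4·10 + 14)/6 = 60/6 = 10
te_B = (2 + 4·4 + 6)/6 = 24/6 = 4
te_C = (4 + 4·7 + 22)/6 = 54/6 = 9
te_D = (1 + 4·5 + 15)/6 = 36/6 = 6
te_E = (1 + 4·2 + 9)/6 = 18/6 = 3

Forward pass:
ES_A = 0; EF_A = 10
ES_B = 0; EF_B = 4
ES_C = 10; EF_C = 10+9 = 19
ES_D = max(EF_A=10, EF_B=4) = 10; EF_D = 10+6 = 16
ES_E = max(EF_B=4, EF_C=19, EF_D=16) = 19; EF_E = 19+3 = 22
Expected project duration μ = 22 days. Critical path: A → C → E.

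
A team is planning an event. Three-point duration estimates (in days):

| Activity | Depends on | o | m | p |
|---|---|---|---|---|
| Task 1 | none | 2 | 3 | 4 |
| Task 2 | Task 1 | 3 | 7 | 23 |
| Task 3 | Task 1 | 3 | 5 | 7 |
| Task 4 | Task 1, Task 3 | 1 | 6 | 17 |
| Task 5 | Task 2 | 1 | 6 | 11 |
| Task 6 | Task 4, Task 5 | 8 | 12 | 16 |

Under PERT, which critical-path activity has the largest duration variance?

Task 2

te_Task 1 = (2 + 4·3 + 4)/6 = 18/6 = 3; σ²_Task 1 = ((4−2)/6)² = 0.111
te_Task 2 = (3 + 4·7 + 23)/6 = 54/6 = 9; σ²_Task 2 = ((23−3)/6)² = 11.111
te_Task 3 = (3 + 4·5 + 7)/6 = 30/6 = 5; σ²_Task 3 = ((7−3)/6)² = 0.444
te_Task 4 = (1 + 4·6 + 17)/6 = 42/6 = 7; σ²_Task 4 = ((17−1)/6)² = 7.111
te_Task 5 = (1 + 4·6 + 11)/6 = 36/6 = 6; σ²_Task 5 = ((11−1)/6)² = 2.778
te_Task 6 = (8 + 4·12 + 16)/6 = 72/6 = 12; σ²_Task 6 = ((16−8)/6)² = 1.778

Forward pass:
ES_Task 1 = 0; EF_Task 1 = 3
ES_Task 2 = 3; EF_Task 2 = 3+9 = 12
ES_Task 3 = 3; EF_Task 3 = 3+5 = 8
ES_Task 4 = max(EF_Task 1=3, EF_Task 3=8) = 8; EF_Task 4 = 8+7 = 15
ES_Task 5 = 12; EF_Task 5 = 12+6 = 18
ES_Task 6 = max(EF_Task 4=15, EF_Task 5=18) = 18; EF_Task 6 = 18+12 = 30
Expected project duration μ = 30 days. Critical path: Task 1 → Task 2 → Task 5 → Task 6.

Variances on critical path: σ²_Task 1=0.111, σ²_Task 2=11.111, σ²_Task 5=2.778, σ²_Task 6=1.778.
Largest is σ²_Task 2 = 11.111.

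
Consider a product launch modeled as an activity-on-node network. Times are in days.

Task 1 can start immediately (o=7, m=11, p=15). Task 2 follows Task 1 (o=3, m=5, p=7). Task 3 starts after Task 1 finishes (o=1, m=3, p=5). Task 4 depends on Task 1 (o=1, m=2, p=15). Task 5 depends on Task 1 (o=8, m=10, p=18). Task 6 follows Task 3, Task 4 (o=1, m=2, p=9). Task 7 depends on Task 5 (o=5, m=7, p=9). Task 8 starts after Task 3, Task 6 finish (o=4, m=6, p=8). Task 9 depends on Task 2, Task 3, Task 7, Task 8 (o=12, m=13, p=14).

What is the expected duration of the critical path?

te_Task 1 = (7 + 4·11 + 15)/6 = 66/6 = 11
te_Task 2 = (3 + 4·5 + 7)/6 = 30/6 = 5
te_Task 3 = (1 + 4·3 + 5)/6 = 18/6 = 3
te_Task 4 = (1 + 4·2 + 15)/6 = 24/6 = 4
te_Task 5 = (8 + 4·10 + 18)/6 = 66/6 = 11
te_Task 6 = (1 + 4·2 + 9)/6 = 18/6 = 3
te_Task 7 = (5 + 4·7 + 9)/6 = 42/6 = 7
te_Task 8 = (4 + 4·6 + 8)/6 = 36/6 = 6
te_Task 9 = (12 + 4·13 + 14)/6 = 78/6 = 13

Forward pass:
ES_Task 1 = 0; EF_Task 1 = 11
ES_Task 2 = 11; EF_Task 2 = 11+5 = 16
ES_Task 3 = 11; EF_Task 3 = 11+3 = 14
ES_Task 4 = 11; EF_Task 4 = 11+4 = 15
ES_Task 5 = 11; EF_Task 5 = 11+11 = 22
ES_Task 6 = max(EF_Task 3=14, EF_Task 4=15) = 15; EF_Task 6 = 15+3 = 18
ES_Task 7 = 22; EF_Task 7 = 22+7 = 29
ES_Task 8 = max(EF_Task 3=14, EF_Task 6=18) = 18; EF_Task 8 = 18+6 = 24
ES_Task 9 = max(EF_Task 2=16, EF_Task 3=14, EF_Task 7=29, EF_Task 8=24) = 29; EF_Task 9 = 29+13 = 42
Expected project duration μ = 42 days. Critical path: Task 1 → Task 5 → Task 7 → Task 9.

42 days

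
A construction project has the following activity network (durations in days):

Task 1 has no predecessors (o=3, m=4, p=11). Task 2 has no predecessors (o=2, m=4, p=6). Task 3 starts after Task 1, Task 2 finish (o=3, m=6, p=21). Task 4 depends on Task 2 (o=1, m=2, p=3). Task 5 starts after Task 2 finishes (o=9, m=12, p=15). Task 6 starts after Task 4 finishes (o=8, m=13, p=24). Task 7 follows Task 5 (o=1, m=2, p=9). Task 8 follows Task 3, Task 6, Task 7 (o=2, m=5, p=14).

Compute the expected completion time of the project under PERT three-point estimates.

26 days

te_Task 1 = (3 + 4·4 + 11)/6 = 30/6 = 5
te_Task 2 = (2 + 4·4 + 6)/6 = 24/6 = 4
te_Task 3 = (3 + 4·6 + 21)/6 = 48/6 = 8
te_Task 4 = (1 + 4·2 + 3)/6 = 12/6 = 2
te_Task 5 = (9 + 4·12 + 15)/6 = 72/6 = 12
te_Task 6 = (8 + 4·13 + 24)/6 = 84/6 = 14
te_Task 7 = (1 + 4·2 + 9)/6 = 18/6 = 3
te_Task 8 = (2 + 4·5 + 14)/6 = 36/6 = 6

Forward pass:
ES_Task 1 = 0; EF_Task 1 = 5
ES_Task 2 = 0; EF_Task 2 = 4
ES_Task 3 = max(EF_Task 1=5, EF_Task 2=4) = 5; EF_Task 3 = 5+8 = 13
ES_Task 4 = 4; EF_Task 4 = 4+2 = 6
ES_Task 5 = 4; EF_Task 5 = 4+12 = 16
ES_Task 6 = 6; EF_Task 6 = 6+14 = 20
ES_Task 7 = 16; EF_Task 7 = 16+3 = 19
ES_Task 8 = max(EF_Task 3=13, EF_Task 6=20, EF_Task 7=19) = 20; EF_Task 8 = 20+6 = 26
Expected project duration μ = 26 days. Critical path: Task 2 → Task 4 → Task 6 → Task 8.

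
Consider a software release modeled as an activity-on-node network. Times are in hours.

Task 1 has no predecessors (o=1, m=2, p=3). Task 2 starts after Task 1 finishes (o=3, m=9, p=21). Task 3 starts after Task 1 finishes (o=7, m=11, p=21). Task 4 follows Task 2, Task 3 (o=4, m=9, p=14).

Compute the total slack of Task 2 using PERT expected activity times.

2 hours

te_Task 1 = (1 + 4·2 + 3)/6 = 12/6 = 2
te_Task 2 = (3 + 4·9 + 21)/6 = 60/6 = 10
te_Task 3 = (7 + 4·11 + 21)/6 = 72/6 = 12
te_Task 4 = (4 + 4·9 + 14)/6 = 54/6 = 9

Forward pass:
ES_Task 1 = 0; EF_Task 1 = 2
ES_Task 2 = 2; EF_Task 2 = 2+10 = 12
ES_Task 3 = 2; EF_Task 3 = 2+12 = 14
ES_Task 4 = max(EF_Task 2=12, EF_Task 3=14) = 14; EF_Task 4 = 14+9 = 23
Expected project duration μ = 23 hours. Critical path: Task 1 → Task 3 → Task 4.

Backward pass:
LF_Task 4 = 23; LS_Task 4 = 23−9 = 14
LF_Task 3 = LS_Task 4 = 14; LS_Task 3 = 14−12 = 2
LF_Task 2 = LS_Task 4 = 14; LS_Task 2 = 14−10 = 4
LF_Task 1 = min(LS_Task 2=4, LS_Task 3=2) = 2; LS_Task 1 = 2−2 = 0
Slack_Task 2 = LS_Task 2 − ES_Task 2 = 4 − 2 = 2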